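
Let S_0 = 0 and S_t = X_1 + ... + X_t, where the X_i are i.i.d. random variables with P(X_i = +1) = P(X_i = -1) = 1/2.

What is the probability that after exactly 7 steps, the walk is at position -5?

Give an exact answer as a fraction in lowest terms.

Answer: 7/128

Derivation:
To reach position -5 after 7 steps: need 1 step of +1 and 6 of -1.
Favorable paths: C(7,1) = 7
Total paths: 2^7 = 128
P = 7/128 = 7/128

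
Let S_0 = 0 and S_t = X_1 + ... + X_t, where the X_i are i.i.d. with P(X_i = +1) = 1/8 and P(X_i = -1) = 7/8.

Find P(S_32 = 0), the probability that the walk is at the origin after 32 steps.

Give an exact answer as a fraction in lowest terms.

Answer: 9987831433809345612195/39614081257132168796771975168

Derivation:
To be at 0 after 32 steps: need exactly 16 steps of +1 and 16 of -1.
Number of such sequences: C(32,16) = 601080390
Each has probability (1/8)^16 · (7/8)^16 = 33232930569601/79228162514264337593543950336
P = 601080390 · 33232930569601/79228162514264337593543950336 = 9987831433809345612195/39614081257132168796771975168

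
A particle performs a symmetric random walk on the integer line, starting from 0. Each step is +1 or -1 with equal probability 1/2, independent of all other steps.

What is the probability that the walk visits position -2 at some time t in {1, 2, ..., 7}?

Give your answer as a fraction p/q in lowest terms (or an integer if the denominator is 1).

Count via complement. Let g(t,s) = #length-t paths at position s with S_1..S_t all ≠ -2.
g(t,s) = g(t-1,s-1) + g(t-1,s+1) for s ≠ -2; g(t,-2) = 0.
t=0: g(0,0)=1
t=1: g(1,-1)=1 g(1,1)=1
t=2: g(2,0)=2 g(2,2)=1
t=3: g(3,-1)=2 g(3,1)=3 g(3,3)=1
t=4: g(4,0)=5 g(4,2)=4 g(4,4)=1
t=5: g(5,-1)=5 g(5,1)=9 g(5,3)=5 g(5,5)=1
t=6: g(6,0)=14 g(6,2)=14 g(6,4)=6 g(6,6)=1
t=7: g(7,-1)=14 g(7,1)=28 g(7,3)=20 g(7,5)=7 g(7,7)=1
Paths never hitting -2: Σ_s g(7,s) = 70
Paths hitting -2: 2^7 - 70 = 58
P = 58/128 = 29/64

Answer: 29/64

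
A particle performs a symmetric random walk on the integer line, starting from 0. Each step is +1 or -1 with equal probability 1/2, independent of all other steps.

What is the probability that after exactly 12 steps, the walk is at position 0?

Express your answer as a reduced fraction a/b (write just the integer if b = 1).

Answer: 231/1024

Derivation:
To return to 0 after 12 steps: need exactly 6 steps of +1 and 6 of -1.
Favorable paths: C(12,6) = 924
Total paths: 2^12 = 4096
P = 924/4096 = 231/1024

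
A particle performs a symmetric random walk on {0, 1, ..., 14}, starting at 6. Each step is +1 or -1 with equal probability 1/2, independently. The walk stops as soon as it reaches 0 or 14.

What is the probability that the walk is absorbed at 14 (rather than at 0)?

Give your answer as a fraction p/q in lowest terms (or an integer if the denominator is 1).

Symmetric walk (p = 1/2): the harmonic-function argument gives P(hit 14 before 0 | start at 6) = a/N.
P = 6/14 = 3/7

Answer: 3/7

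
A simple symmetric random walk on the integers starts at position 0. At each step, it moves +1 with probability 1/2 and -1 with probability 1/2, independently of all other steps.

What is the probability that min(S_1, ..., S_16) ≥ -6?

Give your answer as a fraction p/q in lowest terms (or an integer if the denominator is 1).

Answer: 30251/32768

Derivation:
Let f(t,s) = #length-t paths at position s with S_1..S_t all ≥ -6.
f(t,s) = f(t-1,s-1) + f(t-1,s+1) for s ≥ -6; f(t,s) = 0 for s < -6.
t=0: f(0,0)=1
t=1: f(1,-1)=1 f(1,1)=1
t=2: f(2,-2)=1 f(2,0)=2 f(2,2)=1
t=3: f(3,-3)=1 f(3,-1)=3 f(3,1)=3 f(3,3)=1
t=4: f(4,-4)=1 f(4,-2)=4 f(4,0)=6 f(4,2)=4 f(4,4)=1
t=5: f(5,-5)=1 f(5,-3)=5 f(5,-1)=10 f(5,1)=10 f(5,3)=5 f(5,5)=1
t=6: f(6,-6)=1 f(6,-4)=6 f(6,-2)=15 f(6,0)=20 f(6,2)=15 f(6,4)=6 f(6,6)=1
t=7: f(7,-5)=7 f(7,-3)=21 f(7,-1)=35 f(7,1)=35 f(7,3)=21 f(7,5)=7 f(7,7)=1
t=8: f(8,-6)=7 f(8,-4)=28 f(8,-2)=56 f(8,0)=70 f(8,2)=56 f(8,4)=28 f(8,6)=8 f(8,8)=1
t=9: f(9,-5)=35 f(9,-3)=84 f(9,-1)=126 f(9,1)=126 f(9,3)=84 f(9,5)=36 f(9,7)=9 f(9,9)=1
t=10: f(10,-6)=35 f(10,-4)=119 f(10,-2)=210 f(10,0)=252 f(10,2)=210 f(10,4)=120 f(10,6)=45 f(10,8)=10 f(10,10)=1
t=11: f(11,-5)=154 f(11,-3)=329 f(11,-1)=462 f(11,1)=462 f(11,3)=330 f(11,5)=165 f(11,7)=55 f(11,9)=11 f(11,11)=1
t=12: f(12,-6)=154 f(12,-4)=483 f(12,-2)=791 f(12,0)=924 f(12,2)=792 f(12,4)=495 f(12,6)=220 f(12,8)=66 f(12,10)=12 f(12,12)=1
t=13: f(13,-5)=637 f(13,-3)=1274 f(13,-1)=1715 f(13,1)=1716 f(13,3)=1287 f(13,5)=715 f(13,7)=286 f(13,9)=78 f(13,11)=13 f(13,13)=1
t=14: f(14,-6)=637 f(14,-4)=1911 f(14,-2)=2989 f(14,0)=3431 f(14,2)=3003 f(14,4)=2002 f(14,6)=1001 f(14,8)=364 f(14,10)=91 f(14,12)=14 f(14,14)=1
t=15: f(15,-5)=2548 f(15,-3)=4900 f(15,-1)=6420 f(15,1)=6434 f(15,3)=5005 f(15,5)=3003 f(15,7)=1365 f(15,9)=455 f(15,11)=105 f(15,13)=15 f(15,15)=1
t=16: f(16,-6)=2548 f(16,-4)=7448 f(16,-2)=11320 f(16,0)=12854 f(16,2)=11439 f(16,4)=8008 f(16,6)=4368 f(16,8)=1820 f(16,10)=560 f(16,12)=120 f(16,14)=16 f(16,16)=1
Σ_s f(16,s) = 60502
P = 60502/65536 = 30251/32768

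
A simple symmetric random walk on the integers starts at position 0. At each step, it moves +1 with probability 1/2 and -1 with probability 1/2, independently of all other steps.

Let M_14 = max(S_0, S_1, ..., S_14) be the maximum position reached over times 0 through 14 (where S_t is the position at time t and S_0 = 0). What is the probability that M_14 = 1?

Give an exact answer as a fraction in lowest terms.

Answer: 3003/16384

Derivation:
Let M_14 = max(S_0,...,S_14). Use the reflection principle: for j ≥ 1, #{paths with M_14 ≥ j} = #{S_14 ≥ j} + #{S_14 ≥ j+1}.
By reflection, #{M_14 ≥ 1} = #{S_14 ≥ 1} + #{S_14 ≥ 2} = 6476 + 6476 = 12952.
#{M_14 ≥ 2} = #{S_14 ≥ 2} + #{S_14 ≥ 3} = 6476 + 3473 = 9949.
#{M_14 = 1} = 12952 - 9949 = 3003.
P(M_14 = 1) = 3003/16384 = 3003/16384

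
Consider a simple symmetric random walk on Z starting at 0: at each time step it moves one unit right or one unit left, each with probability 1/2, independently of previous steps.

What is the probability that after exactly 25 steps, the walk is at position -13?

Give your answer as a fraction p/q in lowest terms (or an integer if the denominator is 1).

To reach position -13 after 25 steps: need 6 steps of +1 and 19 of -1.
Favorable paths: C(25,6) = 177100
Total paths: 2^25 = 33554432
P = 177100/33554432 = 44275/8388608

Answer: 44275/8388608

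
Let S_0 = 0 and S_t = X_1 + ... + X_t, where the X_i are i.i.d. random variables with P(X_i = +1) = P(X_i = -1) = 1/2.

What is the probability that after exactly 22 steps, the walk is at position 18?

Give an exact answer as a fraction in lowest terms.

To reach position 18 after 22 steps: need 20 steps of +1 and 2 of -1.
Favorable paths: C(22,20) = 231
Total paths: 2^22 = 4194304
P = 231/4194304 = 231/4194304

Answer: 231/4194304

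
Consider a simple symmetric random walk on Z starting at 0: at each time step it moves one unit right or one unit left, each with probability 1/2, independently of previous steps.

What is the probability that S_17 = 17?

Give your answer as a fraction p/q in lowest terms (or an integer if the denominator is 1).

To reach position 17 after 17 steps: need 17 steps of +1 and 0 of -1.
Favorable paths: C(17,17) = 1
Total paths: 2^17 = 131072
P = 1/131072 = 1/131072

Answer: 1/131072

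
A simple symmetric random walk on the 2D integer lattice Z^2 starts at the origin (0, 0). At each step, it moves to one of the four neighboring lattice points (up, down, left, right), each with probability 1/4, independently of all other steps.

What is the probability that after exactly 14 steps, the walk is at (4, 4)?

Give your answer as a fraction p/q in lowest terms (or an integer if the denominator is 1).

Answer: 39039/8388608

Derivation:
Let h be the number of horizontal steps (so 14-h are vertical). To end at (4,4) need (h+4)/2 right-steps and ((14-h)+4)/2 up-steps.
Sum over h with 4 ≤ h ≤ 10, h ≡ 0 (mod 2), 14-h ≡ 0 (mod 2):
h=4: C(14,4)·C(4,4)·C(10,7) = 1001·1·120 = 120120
h=6: C(14,6)·C(6,5)·C(8,6) = 3003·6·28 = 504504
h=8: C(14,8)·C(8,6)·C(6,5) = 3003·28·6 = 504504
h=10: C(14,10)·C(10,7)·C(4,4) = 1001·120·1 = 120120
Total favorable: 1249248
Total paths: 4^14 = 268435456
P = 1249248/268435456 = 39039/8388608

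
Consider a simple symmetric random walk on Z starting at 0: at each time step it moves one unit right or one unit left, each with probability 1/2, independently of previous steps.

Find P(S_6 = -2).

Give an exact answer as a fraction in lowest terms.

Answer: 15/64

Derivation:
To reach position -2 after 6 steps: need 2 steps of +1 and 4 of -1.
Favorable paths: C(6,2) = 15
Total paths: 2^6 = 64
P = 15/64 = 15/64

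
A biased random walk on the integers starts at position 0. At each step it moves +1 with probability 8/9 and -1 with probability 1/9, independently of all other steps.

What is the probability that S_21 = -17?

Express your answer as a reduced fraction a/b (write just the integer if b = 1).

To reach position -17 after 21 steps: need 2 steps of +1 and 19 steps of -1.
Number of such sequences: C(21,2) = 210
Each has probability (8/9)^2 · (1/9)^19 = 64/109418989131512359209
P = 210 · 64/109418989131512359209 = 4480/36472996377170786403

Answer: 4480/36472996377170786403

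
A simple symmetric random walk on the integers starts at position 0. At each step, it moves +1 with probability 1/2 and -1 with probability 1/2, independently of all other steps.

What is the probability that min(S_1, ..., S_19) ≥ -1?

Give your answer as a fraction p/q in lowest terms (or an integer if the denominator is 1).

Answer: 46189/131072

Derivation:
Let f(t,s) = #length-t paths at position s with S_1..S_t all ≥ -1.
f(t,s) = f(t-1,s-1) + f(t-1,s+1) for s ≥ -1; f(t,s) = 0 for s < -1.
t=0: f(0,0)=1
t=1: f(1,-1)=1 f(1,1)=1
t=2: f(2,0)=2 f(2,2)=1
t=3: f(3,-1)=2 f(3,1)=3 f(3,3)=1
t=4: f(4,0)=5 f(4,2)=4 f(4,4)=1
t=5: f(5,-1)=5 f(5,1)=9 f(5,3)=5 f(5,5)=1
t=6: f(6,0)=14 f(6,2)=14 f(6,4)=6 f(6,6)=1
t=7: f(7,-1)=14 f(7,1)=28 f(7,3)=20 f(7,5)=7 f(7,7)=1
t=8: f(8,0)=42 f(8,2)=48 f(8,4)=27 f(8,6)=8 f(8,8)=1
t=9: f(9,-1)=42 f(9,1)=90 f(9,3)=75 f(9,5)=35 f(9,7)=9 f(9,9)=1
t=10: f(10,0)=132 f(10,2)=165 f(10,4)=110 f(10,6)=44 f(10,8)=10 f(10,10)=1
t=11: f(11,-1)=132 f(11,1)=297 f(11,3)=275 f(11,5)=154 f(11,7)=54 f(11,9)=11 f(11,11)=1
t=12: f(12,0)=429 f(12,2)=572 f(12,4)=429 f(12,6)=208 f(12,8)=65 f(12,10)=12 f(12,12)=1
t=13: f(13,-1)=429 f(13,1)=1001 f(13,3)=1001 f(13,5)=637 f(13,7)=273 f(13,9)=77 f(13,11)=13 f(13,13)=1
t=14: f(14,0)=1430 f(14,2)=2002 f(14,4)=1638 f(14,6)=910 f(14,8)=350 f(14,10)=90 f(14,12)=14 f(14,14)=1
t=15: f(15,-1)=1430 f(15,1)=3432 f(15,3)=3640 f(15,5)=2548 f(15,7)=1260 f(15,9)=440 f(15,11)=104 f(15,13)=15 f(15,15)=1
t=16: f(16,0)=4862 f(16,2)=7072 f(16,4)=6188 f(16,6)=3808 f(16,8)=1700 f(16,10)=544 f(16,12)=119 f(16,14)=16 f(16,16)=1
t=17: f(17,-1)=4862 f(17,1)=11934 f(17,3)=13260 f(17,5)=9996 f(17,7)=5508 f(17,9)=2244 f(17,11)=663 f(17,13)=135 f(17,15)=17 f(17,17)=1
t=18: f(18,0)=16796 f(18,2)=25194 f(18,4)=23256 f(18,6)=15504 f(18,8)=7752 f(18,10)=2907 f(18,12)=798 f(18,14)=152 f(18,16)=18 f(18,18)=1
t=19: f(19,-1)=16796 f(19,1)=41990 f(19,3)=48450 f(19,5)=38760 f(19,7)=23256 f(19,9)=10659 f(19,11)=3705 f(19,13)=950 f(19,15)=170 f(19,17)=19 f(19,19)=1
Σ_s f(19,s) = 184756
P = 184756/524288 = 46189/131072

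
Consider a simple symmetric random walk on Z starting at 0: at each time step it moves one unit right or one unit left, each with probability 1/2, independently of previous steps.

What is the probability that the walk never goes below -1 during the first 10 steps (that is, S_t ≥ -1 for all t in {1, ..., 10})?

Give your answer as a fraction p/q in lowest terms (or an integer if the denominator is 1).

Answer: 231/512

Derivation:
Let f(t,s) = #length-t paths at position s with S_1..S_t all ≥ -1.
f(t,s) = f(t-1,s-1) + f(t-1,s+1) for s ≥ -1; f(t,s) = 0 for s < -1.
t=0: f(0,0)=1
t=1: f(1,-1)=1 f(1,1)=1
t=2: f(2,0)=2 f(2,2)=1
t=3: f(3,-1)=2 f(3,1)=3 f(3,3)=1
t=4: f(4,0)=5 f(4,2)=4 f(4,4)=1
t=5: f(5,-1)=5 f(5,1)=9 f(5,3)=5 f(5,5)=1
t=6: f(6,0)=14 f(6,2)=14 f(6,4)=6 f(6,6)=1
t=7: f(7,-1)=14 f(7,1)=28 f(7,3)=20 f(7,5)=7 f(7,7)=1
t=8: f(8,0)=42 f(8,2)=48 f(8,4)=27 f(8,6)=8 f(8,8)=1
t=9: f(9,-1)=42 f(9,1)=90 f(9,3)=75 f(9,5)=35 f(9,7)=9 f(9,9)=1
t=10: f(10,0)=132 f(10,2)=165 f(10,4)=110 f(10,6)=44 f(10,8)=10 f(10,10)=1
Σ_s f(10,s) = 462
P = 462/1024 = 231/512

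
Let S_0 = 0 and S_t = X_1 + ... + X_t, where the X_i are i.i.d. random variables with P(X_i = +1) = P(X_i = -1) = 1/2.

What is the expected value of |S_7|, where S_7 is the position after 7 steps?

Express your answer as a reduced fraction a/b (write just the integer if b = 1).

Answer: 35/16

Derivation:
S_7 takes values m ≡ 1 (mod 2) with |m| ≤ 7; P(S_7=m) = C(7,(7+m)/2)/2^7.
Total paths: 2^7 = 128
Distribution: P(S=-7)=1/128, P(S=-5)=7/128, P(S=-3)=21/128, P(S=-1)=35/128, P(S=1)=35/128, P(S=3)=21/128, P(S=5)=7/128, P(S=7)=1/128
E[|S_7|] = Σ_m |m|·P(S_7=m) = 280/128 = 35/16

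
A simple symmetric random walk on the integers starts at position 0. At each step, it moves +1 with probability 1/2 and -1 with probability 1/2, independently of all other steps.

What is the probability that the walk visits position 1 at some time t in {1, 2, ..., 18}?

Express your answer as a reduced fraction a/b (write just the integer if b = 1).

Count via complement. Let g(t,s) = #length-t paths at position s with S_1..S_t all ≠ 1.
g(t,s) = g(t-1,s-1) + g(t-1,s+1) for s ≠ 1; g(t,1) = 0.
t=0: g(0,0)=1
t=1: g(1,-1)=1
t=2: g(2,-2)=1 g(2,0)=1
t=3: g(3,-3)=1 g(3,-1)=2
t=4: g(4,-4)=1 g(4,-2)=3 g(4,0)=2
t=5: g(5,-5)=1 g(5,-3)=4 g(5,-1)=5
t=6: g(6,-6)=1 g(6,-4)=5 g(6,-2)=9 g(6,0)=5
t=7: g(7,-7)=1 g(7,-5)=6 g(7,-3)=14 g(7,-1)=14
t=8: g(8,-8)=1 g(8,-6)=7 g(8,-4)=20 g(8,-2)=28 g(8,0)=14
t=9: g(9,-9)=1 g(9,-7)=8 g(9,-5)=27 g(9,-3)=48 g(9,-1)=42
t=10: g(10,-10)=1 g(10,-8)=9 g(10,-6)=35 g(10,-4)=75 g(10,-2)=90 g(10,0)=42
t=11: g(11,-11)=1 g(11,-9)=10 g(11,-7)=44 g(11,-5)=110 g(11,-3)=165 g(11,-1)=132
t=12: g(12,-12)=1 g(12,-10)=11 g(12,-8)=54 g(12,-6)=154 g(12,-4)=275 g(12,-2)=297 g(12,0)=132
t=13: g(13,-13)=1 g(13,-11)=12 g(13,-9)=65 g(13,-7)=208 g(13,-5)=429 g(13,-3)=572 g(13,-1)=429
t=14: g(14,-14)=1 g(14,-12)=13 g(14,-10)=77 g(14,-8)=273 g(14,-6)=637 g(14,-4)=1001 g(14,-2)=1001 g(14,0)=429
t=15: g(15,-15)=1 g(15,-13)=14 g(15,-11)=90 g(15,-9)=350 g(15,-7)=910 g(15,-5)=1638 g(15,-3)=2002 g(15,-1)=1430
t=16: g(16,-16)=1 g(16,-14)=15 g(16,-12)=104 g(16,-10)=440 g(16,-8)=1260 g(16,-6)=2548 g(16,-4)=3640 g(16,-2)=3432 g(16,0)=1430
t=17: g(17,-17)=1 g(17,-15)=16 g(17,-13)=119 g(17,-11)=544 g(17,-9)=1700 g(17,-7)=3808 g(17,-5)=6188 g(17,-3)=7072 g(17,-1)=4862
t=18: g(18,-18)=1 g(18,-16)=17 g(18,-14)=135 g(18,-12)=663 g(18,-10)=2244 g(18,-8)=5508 g(18,-6)=9996 g(18,-4)=13260 g(18,-2)=11934 g(18,0)=4862
Paths never hitting 1: Σ_s g(18,s) = 48620
Paths hitting 1: 2^18 - 48620 = 213524
P = 213524/262144 = 53381/65536

Answer: 53381/65536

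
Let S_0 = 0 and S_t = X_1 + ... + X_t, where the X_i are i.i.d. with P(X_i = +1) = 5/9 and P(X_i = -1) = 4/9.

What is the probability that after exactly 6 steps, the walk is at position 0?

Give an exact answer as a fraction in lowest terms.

To be at 0 after 6 steps: need exactly 3 steps of +1 and 3 of -1.
Number of such sequences: C(6,3) = 20
Each has probability (5/9)^3 · (4/9)^3 = 8000/531441
P = 20 · 8000/531441 = 160000/531441

Answer: 160000/531441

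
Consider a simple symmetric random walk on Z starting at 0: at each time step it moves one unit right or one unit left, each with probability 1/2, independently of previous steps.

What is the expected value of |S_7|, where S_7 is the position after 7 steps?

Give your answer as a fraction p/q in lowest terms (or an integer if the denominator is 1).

Answer: 35/16

Derivation:
S_7 takes values m ≡ 1 (mod 2) with |m| ≤ 7; P(S_7=m) = C(7,(7+m)/2)/2^7.
Total paths: 2^7 = 128
Distribution: P(S=-7)=1/128, P(S=-5)=7/128, P(S=-3)=21/128, P(S=-1)=35/128, P(S=1)=35/128, P(S=3)=21/128, P(S=5)=7/128, P(S=7)=1/128
E[|S_7|] = Σ_m |m|·P(S_7=m) = 280/128 = 35/16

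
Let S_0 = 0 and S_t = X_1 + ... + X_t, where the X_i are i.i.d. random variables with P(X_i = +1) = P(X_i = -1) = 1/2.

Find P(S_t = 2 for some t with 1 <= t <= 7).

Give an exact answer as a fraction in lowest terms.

Count via complement. Let g(t,s) = #length-t paths at position s with S_1..S_t all ≠ 2.
g(t,s) = g(t-1,s-1) + g(t-1,s+1) for s ≠ 2; g(t,2) = 0.
t=0: g(0,0)=1
t=1: g(1,-1)=1 g(1,1)=1
t=2: g(2,-2)=1 g(2,0)=2
t=3: g(3,-3)=1 g(3,-1)=3 g(3,1)=2
t=4: g(4,-4)=1 g(4,-2)=4 g(4,0)=5
t=5: g(5,-5)=1 g(5,-3)=5 g(5,-1)=9 g(5,1)=5
t=6: g(6,-6)=1 g(6,-4)=6 g(6,-2)=14 g(6,0)=14
t=7: g(7,-7)=1 g(7,-5)=7 g(7,-3)=20 g(7,-1)=28 g(7,1)=14
Paths never hitting 2: Σ_s g(7,s) = 70
Paths hitting 2: 2^7 - 70 = 58
P = 58/128 = 29/64

Answer: 29/64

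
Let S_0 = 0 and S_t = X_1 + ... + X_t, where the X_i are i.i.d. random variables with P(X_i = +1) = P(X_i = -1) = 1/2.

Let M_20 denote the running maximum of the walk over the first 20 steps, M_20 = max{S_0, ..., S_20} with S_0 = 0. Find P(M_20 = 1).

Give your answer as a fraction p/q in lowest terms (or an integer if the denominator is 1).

Let M_20 = max(S_0,...,S_20). Use the reflection principle: for j ≥ 1, #{paths with M_20 ≥ j} = #{S_20 ≥ j} + #{S_20 ≥ j+1}.
By reflection, #{M_20 ≥ 1} = #{S_20 ≥ 1} + #{S_20 ≥ 2} = 431910 + 431910 = 863820.
#{M_20 ≥ 2} = #{S_20 ≥ 2} + #{S_20 ≥ 3} = 431910 + 263950 = 695860.
#{M_20 = 1} = 863820 - 695860 = 167960.
P(M_20 = 1) = 167960/1048576 = 20995/131072

Answer: 20995/131072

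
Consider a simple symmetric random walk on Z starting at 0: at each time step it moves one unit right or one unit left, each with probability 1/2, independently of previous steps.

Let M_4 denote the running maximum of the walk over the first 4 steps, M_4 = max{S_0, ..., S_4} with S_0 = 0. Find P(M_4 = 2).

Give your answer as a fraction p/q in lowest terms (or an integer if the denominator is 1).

Let M_4 = max(S_0,...,S_4). Use the reflection principle: for j ≥ 1, #{paths with M_4 ≥ j} = #{S_4 ≥ j} + #{S_4 ≥ j+1}.
By reflection, #{M_4 ≥ 2} = #{S_4 ≥ 2} + #{S_4 ≥ 3} = 5 + 1 = 6.
#{M_4 ≥ 3} = #{S_4 ≥ 3} + #{S_4 ≥ 4} = 1 + 1 = 2.
#{M_4 = 2} = 6 - 2 = 4.
P(M_4 = 2) = 4/16 = 1/4

Answer: 1/4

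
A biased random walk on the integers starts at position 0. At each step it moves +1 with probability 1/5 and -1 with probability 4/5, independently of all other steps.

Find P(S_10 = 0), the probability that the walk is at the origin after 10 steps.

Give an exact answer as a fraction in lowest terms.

Answer: 258048/9765625

Derivation:
To be at 0 after 10 steps: need exactly 5 steps of +1 and 5 of -1.
Number of such sequences: C(10,5) = 252
Each has probability (1/5)^5 · (4/5)^5 = 1024/9765625
P = 252 · 1024/9765625 = 258048/9765625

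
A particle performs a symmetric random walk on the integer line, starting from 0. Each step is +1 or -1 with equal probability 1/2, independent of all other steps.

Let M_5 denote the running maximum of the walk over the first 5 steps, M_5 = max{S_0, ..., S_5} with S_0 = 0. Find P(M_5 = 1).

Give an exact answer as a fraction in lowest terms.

Answer: 5/16

Derivation:
Let M_5 = max(S_0,...,S_5). Use the reflection principle: for j ≥ 1, #{paths with M_5 ≥ j} = #{S_5 ≥ j} + #{S_5 ≥ j+1}.
By reflection, #{M_5 ≥ 1} = #{S_5 ≥ 1} + #{S_5 ≥ 2} = 16 + 6 = 22.
#{M_5 ≥ 2} = #{S_5 ≥ 2} + #{S_5 ≥ 3} = 6 + 6 = 12.
#{M_5 = 1} = 22 - 12 = 10.
P(M_5 = 1) = 10/32 = 5/16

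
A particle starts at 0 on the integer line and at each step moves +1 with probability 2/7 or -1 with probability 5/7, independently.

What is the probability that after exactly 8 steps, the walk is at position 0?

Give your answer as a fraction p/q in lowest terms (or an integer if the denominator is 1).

Answer: 100000/823543

Derivation:
To be at 0 after 8 steps: need exactly 4 steps of +1 and 4 of -1.
Number of such sequences: C(8,4) = 70
Each has probability (2/7)^4 · (5/7)^4 = 10000/5764801
P = 70 · 10000/5764801 = 100000/823543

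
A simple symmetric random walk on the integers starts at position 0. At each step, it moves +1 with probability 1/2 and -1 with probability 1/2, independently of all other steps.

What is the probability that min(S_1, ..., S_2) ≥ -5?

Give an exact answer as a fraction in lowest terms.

Answer: 1

Derivation:
Let f(t,s) = #length-t paths at position s with S_1..S_t all ≥ -5.
f(t,s) = f(t-1,s-1) + f(t-1,s+1) for s ≥ -5; f(t,s) = 0 for s < -5.
t=0: f(0,0)=1
t=1: f(1,-1)=1 f(1,1)=1
t=2: f(2,-2)=1 f(2,0)=2 f(2,2)=1
Σ_s f(2,s) = 4
P = 4/4 = 1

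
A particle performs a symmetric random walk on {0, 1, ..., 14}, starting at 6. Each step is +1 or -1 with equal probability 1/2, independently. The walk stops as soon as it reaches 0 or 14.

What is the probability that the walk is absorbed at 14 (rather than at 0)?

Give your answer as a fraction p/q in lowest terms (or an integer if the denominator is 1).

Symmetric walk (p = 1/2): the harmonic-function argument gives P(hit 14 before 0 | start at 6) = a/N.
P = 6/14 = 3/7

Answer: 3/7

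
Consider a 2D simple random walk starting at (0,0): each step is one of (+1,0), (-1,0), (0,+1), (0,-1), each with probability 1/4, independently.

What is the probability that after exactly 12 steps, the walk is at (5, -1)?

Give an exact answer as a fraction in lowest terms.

Let h be the number of horizontal steps (so 12-h are vertical). To end at (5,-1) need (h+5)/2 right-steps and ((12-h)-1)/2 up-steps.
Sum over h with 5 ≤ h ≤ 11, h ≡ 1 (mod 2), 12-h ≡ 1 (mod 2):
h=5: C(12,5)·C(5,5)·C(7,3) = 792·1·35 = 27720
h=7: C(12,7)·C(7,6)·C(5,2) = 792·7·10 = 55440
h=9: C(12,9)·C(9,7)·C(3,1) = 220·36·3 = 23760
h=11: C(12,11)·C(11,8)·C(1,0) = 12·165·1 = 1980
Total favorable: 108900
Total paths: 4^12 = 16777216
P = 108900/16777216 = 27225/4194304

Answer: 27225/4194304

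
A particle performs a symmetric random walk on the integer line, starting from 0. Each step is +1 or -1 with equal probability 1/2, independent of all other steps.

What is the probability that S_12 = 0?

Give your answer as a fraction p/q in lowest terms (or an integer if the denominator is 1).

To return to 0 after 12 steps: need exactly 6 steps of +1 and 6 of -1.
Favorable paths: C(12,6) = 924
Total paths: 2^12 = 4096
P = 924/4096 = 231/1024

Answer: 231/1024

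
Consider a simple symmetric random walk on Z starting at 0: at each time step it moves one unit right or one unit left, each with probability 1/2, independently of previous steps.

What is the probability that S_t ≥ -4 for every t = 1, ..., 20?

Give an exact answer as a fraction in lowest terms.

Answer: 96577/131072

Derivation:
Let f(t,s) = #length-t paths at position s with S_1..S_t all ≥ -4.
f(t,s) = f(t-1,s-1) + f(t-1,s+1) for s ≥ -4; f(t,s) = 0 for s < -4.
t=0: f(0,0)=1
t=1: f(1,-1)=1 f(1,1)=1
t=2: f(2,-2)=1 f(2,0)=2 f(2,2)=1
t=3: f(3,-3)=1 f(3,-1)=3 f(3,1)=3 f(3,3)=1
t=4: f(4,-4)=1 f(4,-2)=4 f(4,0)=6 f(4,2)=4 f(4,4)=1
t=5: f(5,-3)=5 f(5,-1)=10 f(5,1)=10 f(5,3)=5 f(5,5)=1
t=6: f(6,-4)=5 f(6,-2)=15 f(6,0)=20 f(6,2)=15 f(6,4)=6 f(6,6)=1
t=7: f(7,-3)=20 f(7,-1)=35 f(7,1)=35 f(7,3)=21 f(7,5)=7 f(7,7)=1
t=8: f(8,-4)=20 f(8,-2)=55 f(8,0)=70 f(8,2)=56 f(8,4)=28 f(8,6)=8 f(8,8)=1
t=9: f(9,-3)=75 f(9,-1)=125 f(9,1)=126 f(9,3)=84 f(9,5)=36 f(9,7)=9 f(9,9)=1
t=10: f(10,-4)=75 f(10,-2)=200 f(10,0)=251 f(10,2)=210 f(10,4)=120 f(10,6)=45 f(10,8)=10 f(10,10)=1
t=11: f(11,-3)=275 f(11,-1)=451 f(11,1)=461 f(11,3)=330 f(11,5)=165 f(11,7)=55 f(11,9)=11 f(11,11)=1
t=12: f(12,-4)=275 f(12,-2)=726 f(12,0)=912 f(12,2)=791 f(12,4)=495 f(12,6)=220 f(12,8)=66 f(12,10)=12 f(12,12)=1
t=13: f(13,-3)=1001 f(13,-1)=1638 f(13,1)=1703 f(13,3)=1286 f(13,5)=715 f(13,7)=286 f(13,9)=78 f(13,11)=13 f(13,13)=1
t=14: f(14,-4)=1001 f(14,-2)=2639 f(14,0)=3341 f(14,2)=2989 f(14,4)=2001 f(14,6)=1001 f(14,8)=364 f(14,10)=91 f(14,12)=14 f(14,14)=1
t=15: f(15,-3)=3640 f(15,-1)=5980 f(15,1)=6330 f(15,3)=4990 f(15,5)=3002 f(15,7)=1365 f(15,9)=455 f(15,11)=105 f(15,13)=15 f(15,15)=1
t=16: f(16,-4)=3640 f(16,-2)=9620 f(16,0)=12310 f(16,2)=11320 f(16,4)=7992 f(16,6)=4367 f(16,8)=1820 f(16,10)=560 f(16,12)=120 f(16,14)=16 f(16,16)=1
t=17: f(17,-3)=13260 f(17,-1)=21930 f(17,1)=23630 f(17,3)=19312 f(17,5)=12359 f(17,7)=6187 f(17,9)=2380 f(17,11)=680 f(17,13)=136 f(17,15)=17 f(17,17)=1
t=18: f(18,-4)=13260 f(18,-2)=35190 f(18,0)=45560 f(18,2)=42942 f(18,4)=31671 f(18,6)=18546 f(18,8)=8567 f(18,10)=3060 f(18,12)=816 f(18,14)=153 f(18,16)=18 f(18,18)=1
t=19: f(19,-3)=48450 f(19,-1)=80750 f(19,1)=88502 f(19,3)=74613 f(19,5)=50217 f(19,7)=27113 f(19,9)=11627 f(19,11)=3876 f(19,13)=969 f(19,15)=171 f(19,17)=19 f(19,19)=1
t=20: f(20,-4)=48450 f(20,-2)=129200 f(20,0)=169252 f(20,2)=163115 f(20,4)=124830 f(20,6)=77330 f(20,8)=38740 f(20,10)=15503 f(20,12)=4845 f(20,14)=1140 f(20,16)=190 f(20,18)=20 f(20,20)=1
Σ_s f(20,s) = 772616
P = 772616/1048576 = 96577/131072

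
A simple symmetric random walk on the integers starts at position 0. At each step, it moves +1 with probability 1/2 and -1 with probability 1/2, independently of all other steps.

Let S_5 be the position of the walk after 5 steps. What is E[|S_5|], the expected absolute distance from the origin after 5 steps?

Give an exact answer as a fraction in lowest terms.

S_5 takes values m ≡ 1 (mod 2) with |m| ≤ 5; P(S_5=m) = C(5,(5+m)/2)/2^5.
Total paths: 2^5 = 32
Distribution: P(S=-5)=1/32, P(S=-3)=5/32, P(S=-1)=10/32, P(S=1)=10/32, P(S=3)=5/32, P(S=5)=1/32
E[|S_5|] = Σ_m |m|·P(S_5=m) = 60/32 = 15/8

Answer: 15/8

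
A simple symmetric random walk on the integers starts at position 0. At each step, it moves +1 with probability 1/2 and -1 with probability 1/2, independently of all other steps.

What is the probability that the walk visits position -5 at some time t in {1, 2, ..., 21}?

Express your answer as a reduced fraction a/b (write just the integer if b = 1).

Answer: 300185/1048576

Derivation:
Count via complement. Let g(t,s) = #length-t paths at position s with S_1..S_t all ≠ -5.
g(t,s) = g(t-1,s-1) + g(t-1,s+1) for s ≠ -5; g(t,-5) = 0.
t=0: g(0,0)=1
t=1: g(1,-1)=1 g(1,1)=1
t=2: g(2,-2)=1 g(2,0)=2 g(2,2)=1
t=3: g(3,-3)=1 g(3,-1)=3 g(3,1)=3 g(3,3)=1
t=4: g(4,-4)=1 g(4,-2)=4 g(4,0)=6 g(4,2)=4 g(4,4)=1
t=5: g(5,-3)=5 g(5,-1)=10 g(5,1)=10 g(5,3)=5 g(5,5)=1
t=6: g(6,-4)=5 g(6,-2)=15 g(6,0)=20 g(6,2)=15 g(6,4)=6 g(6,6)=1
t=7: g(7,-3)=20 g(7,-1)=35 g(7,1)=35 g(7,3)=21 g(7,5)=7 g(7,7)=1
t=8: g(8,-4)=20 g(8,-2)=55 g(8,0)=70 g(8,2)=56 g(8,4)=28 g(8,6)=8 g(8,8)=1
t=9: g(9,-3)=75 g(9,-1)=125 g(9,1)=126 g(9,3)=84 g(9,5)=36 g(9,7)=9 g(9,9)=1
t=10: g(10,-4)=75 g(10,-2)=200 g(10,0)=251 g(10,2)=210 g(10,4)=120 g(10,6)=45 g(10,8)=10 g(10,10)=1
t=11: g(11,-3)=275 g(11,-1)=451 g(11,1)=461 g(11,3)=330 g(11,5)=165 g(11,7)=55 g(11,9)=11 g(11,11)=1
t=12: g(12,-4)=275 g(12,-2)=726 g(12,0)=912 g(12,2)=791 g(12,4)=495 g(12,6)=220 g(12,8)=66 g(12,10)=12 g(12,12)=1
t=13: g(13,-3)=1001 g(13,-1)=1638 g(13,1)=1703 g(13,3)=1286 g(13,5)=715 g(13,7)=286 g(13,9)=78 g(13,11)=13 g(13,13)=1
t=14: g(14,-4)=1001 g(14,-2)=2639 g(14,0)=3341 g(14,2)=2989 g(14,4)=2001 g(14,6)=1001 g(14,8)=364 g(14,10)=91 g(14,12)=14 g(14,14)=1
t=15: g(15,-3)=3640 g(15,-1)=5980 g(15,1)=6330 g(15,3)=4990 g(15,5)=3002 g(15,7)=1365 g(15,9)=455 g(15,11)=105 g(15,13)=15 g(15,15)=1
t=16: g(16,-4)=3640 g(16,-2)=9620 g(16,0)=12310 g(16,2)=11320 g(16,4)=7992 g(16,6)=4367 g(16,8)=1820 g(16,10)=560 g(16,12)=120 g(16,14)=16 g(16,16)=1
t=17: g(17,-3)=13260 g(17,-1)=21930 g(17,1)=23630 g(17,3)=19312 g(17,5)=12359 g(17,7)=6187 g(17,9)=2380 g(17,11)=680 g(17,13)=136 g(17,15)=17 g(17,17)=1
t=18: g(18,-4)=13260 g(18,-2)=35190 g(18,0)=45560 g(18,2)=42942 g(18,4)=31671 g(18,6)=18546 g(18,8)=8567 g(18,10)=3060 g(18,12)=816 g(18,14)=153 g(18,16)=18 g(18,18)=1
t=19: g(19,-3)=48450 g(19,-1)=80750 g(19,1)=88502 g(19,3)=74613 g(19,5)=50217 g(19,7)=27113 g(19,9)=11627 g(19,11)=3876 g(19,13)=969 g(19,15)=171 g(19,17)=19 g(19,19)=1
t=20: g(20,-4)=48450 g(20,-2)=129200 g(20,0)=169252 g(20,2)=163115 g(20,4)=124830 g(20,6)=77330 g(20,8)=38740 g(20,10)=15503 g(20,12)=4845 g(20,14)=1140 g(20,16)=190 g(20,18)=20 g(20,20)=1
t=21: g(21,-3)=177650 g(21,-1)=298452 g(21,1)=332367 g(21,3)=287945 g(21,5)=202160 g(21,7)=116070 g(21,9)=54243 g(21,11)=20348 g(21,13)=5985 g(21,15)=1330 g(21,17)=210 g(21,19)=21 g(21,21)=1
Paths never hitting -5: Σ_s g(21,s) = 1496782
Paths hitting -5: 2^21 - 1496782 = 600370
P = 600370/2097152 = 300185/1048576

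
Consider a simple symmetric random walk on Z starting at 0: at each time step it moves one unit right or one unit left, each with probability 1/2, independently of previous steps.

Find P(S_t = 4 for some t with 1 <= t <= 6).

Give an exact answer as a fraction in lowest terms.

Count via complement. Let g(t,s) = #length-t paths at position s with S_1..S_t all ≠ 4.
g(t,s) = g(t-1,s-1) + g(t-1,s+1) for s ≠ 4; g(t,4) = 0.
t=0: g(0,0)=1
t=1: g(1,-1)=1 g(1,1)=1
t=2: g(2,-2)=1 g(2,0)=2 g(2,2)=1
t=3: g(3,-3)=1 g(3,-1)=3 g(3,1)=3 g(3,3)=1
t=4: g(4,-4)=1 g(4,-2)=4 g(4,0)=6 g(4,2)=4
t=5: g(5,-5)=1 g(5,-3)=5 g(5,-1)=10 g(5,1)=10 g(5,3)=4
t=6: g(6,-6)=1 g(6,-4)=6 g(6,-2)=15 g(6,0)=20 g(6,2)=14
Paths never hitting 4: Σ_s g(6,s) = 56
Paths hitting 4: 2^6 - 56 = 8
P = 8/64 = 1/8

Answer: 1/8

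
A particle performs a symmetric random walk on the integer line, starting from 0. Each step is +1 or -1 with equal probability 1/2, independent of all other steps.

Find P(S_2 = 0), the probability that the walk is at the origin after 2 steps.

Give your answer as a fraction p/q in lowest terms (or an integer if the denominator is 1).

To return to 0 after 2 steps: need exactly 1 step of +1 and 1 of -1.
Favorable paths: C(2,1) = 2
Total paths: 2^2 = 4
P = 2/4 = 1/2

Answer: 1/2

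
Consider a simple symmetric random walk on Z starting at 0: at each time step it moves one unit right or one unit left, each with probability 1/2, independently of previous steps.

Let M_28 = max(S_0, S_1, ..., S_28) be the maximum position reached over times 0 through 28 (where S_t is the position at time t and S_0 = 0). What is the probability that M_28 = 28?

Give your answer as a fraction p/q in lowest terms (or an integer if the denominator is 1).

Let M_28 = max(S_0,...,S_28). Use the reflection principle: for j ≥ 1, #{paths with M_28 ≥ j} = #{S_28 ≥ j} + #{S_28 ≥ j+1}.
By reflection, #{M_28 ≥ 28} = #{S_28 ≥ 28} + #{S_28 ≥ 29} = 1 + 0 = 1.
#{M_28 ≥ 29} = #{S_28 ≥ 29} + #{S_28 ≥ 30} = 0 + 0 = 0.
#{M_28 = 28} = 1 - 0 = 1.
P(M_28 = 28) = 1/268435456 = 1/268435456

Answer: 1/268435456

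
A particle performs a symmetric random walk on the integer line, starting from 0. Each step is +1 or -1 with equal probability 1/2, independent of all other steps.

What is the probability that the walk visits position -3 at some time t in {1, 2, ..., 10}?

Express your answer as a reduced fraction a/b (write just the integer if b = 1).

Count via complement. Let g(t,s) = #length-t paths at position s with S_1..S_t all ≠ -3.
g(t,s) = g(t-1,s-1) + g(t-1,s+1) for s ≠ -3; g(t,-3) = 0.
t=0: g(0,0)=1
t=1: g(1,-1)=1 g(1,1)=1
t=2: g(2,-2)=1 g(2,0)=2 g(2,2)=1
t=3: g(3,-1)=3 g(3,1)=3 g(3,3)=1
t=4: g(4,-2)=3 g(4,0)=6 g(4,2)=4 g(4,4)=1
t=5: g(5,-1)=9 g(5,1)=10 g(5,3)=5 g(5,5)=1
t=6: g(6,-2)=9 g(6,0)=19 g(6,2)=15 g(6,4)=6 g(6,6)=1
t=7: g(7,-1)=28 g(7,1)=34 g(7,3)=21 g(7,5)=7 g(7,7)=1
t=8: g(8,-2)=28 g(8,0)=62 g(8,2)=55 g(8,4)=28 g(8,6)=8 g(8,8)=1
t=9: g(9,-1)=90 g(9,1)=117 g(9,3)=83 g(9,5)=36 g(9,7)=9 g(9,9)=1
t=10: g(10,-2)=90 g(10,0)=207 g(10,2)=200 g(10,4)=119 g(10,6)=45 g(10,8)=10 g(10,10)=1
Paths never hitting -3: Σ_s g(10,s) = 672
Paths hitting -3: 2^10 - 672 = 352
P = 352/1024 = 11/32

Answer: 11/32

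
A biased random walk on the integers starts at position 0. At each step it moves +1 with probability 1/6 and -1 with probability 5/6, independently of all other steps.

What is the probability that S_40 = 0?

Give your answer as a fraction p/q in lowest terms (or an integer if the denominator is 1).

Answer: 365168594837188720703125/371319292745659279662190166016

Derivation:
To be at 0 after 40 steps: need exactly 20 steps of +1 and 20 of -1.
Number of such sequences: C(40,20) = 137846528820
Each has probability (1/6)^20 · (5/6)^20 = 95367431640625/13367494538843734067838845976576
P = 137846528820 · 95367431640625/13367494538843734067838845976576 = 365168594837188720703125/371319292745659279662190166016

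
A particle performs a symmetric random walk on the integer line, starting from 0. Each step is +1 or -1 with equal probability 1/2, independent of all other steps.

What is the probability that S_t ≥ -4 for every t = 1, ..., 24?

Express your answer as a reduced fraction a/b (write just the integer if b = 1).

Answer: 2904739/4194304

Derivation:
Let f(t,s) = #length-t paths at position s with S_1..S_t all ≥ -4.
f(t,s) = f(t-1,s-1) + f(t-1,s+1) for s ≥ -4; f(t,s) = 0 for s < -4.
t=0: f(0,0)=1
t=1: f(1,-1)=1 f(1,1)=1
t=2: f(2,-2)=1 f(2,0)=2 f(2,2)=1
t=3: f(3,-3)=1 f(3,-1)=3 f(3,1)=3 f(3,3)=1
t=4: f(4,-4)=1 f(4,-2)=4 f(4,0)=6 f(4,2)=4 f(4,4)=1
t=5: f(5,-3)=5 f(5,-1)=10 f(5,1)=10 f(5,3)=5 f(5,5)=1
t=6: f(6,-4)=5 f(6,-2)=15 f(6,0)=20 f(6,2)=15 f(6,4)=6 f(6,6)=1
t=7: f(7,-3)=20 f(7,-1)=35 f(7,1)=35 f(7,3)=21 f(7,5)=7 f(7,7)=1
t=8: f(8,-4)=20 f(8,-2)=55 f(8,0)=70 f(8,2)=56 f(8,4)=28 f(8,6)=8 f(8,8)=1
t=9: f(9,-3)=75 f(9,-1)=125 f(9,1)=126 f(9,3)=84 f(9,5)=36 f(9,7)=9 f(9,9)=1
t=10: f(10,-4)=75 f(10,-2)=200 f(10,0)=251 f(10,2)=210 f(10,4)=120 f(10,6)=45 f(10,8)=10 f(10,10)=1
t=11: f(11,-3)=275 f(11,-1)=451 f(11,1)=461 f(11,3)=330 f(11,5)=165 f(11,7)=55 f(11,9)=11 f(11,11)=1
t=12: f(12,-4)=275 f(12,-2)=726 f(12,0)=912 f(12,2)=791 f(12,4)=495 f(12,6)=220 f(12,8)=66 f(12,10)=12 f(12,12)=1
t=13: f(13,-3)=1001 f(13,-1)=1638 f(13,1)=1703 f(13,3)=1286 f(13,5)=715 f(13,7)=286 f(13,9)=78 f(13,11)=13 f(13,13)=1
t=14: f(14,-4)=1001 f(14,-2)=2639 f(14,0)=3341 f(14,2)=2989 f(14,4)=2001 f(14,6)=1001 f(14,8)=364 f(14,10)=91 f(14,12)=14 f(14,14)=1
t=15: f(15,-3)=3640 f(15,-1)=5980 f(15,1)=6330 f(15,3)=4990 f(15,5)=3002 f(15,7)=1365 f(15,9)=455 f(15,11)=105 f(15,13)=15 f(15,15)=1
t=16: f(16,-4)=3640 f(16,-2)=9620 f(16,0)=12310 f(16,2)=11320 f(16,4)=7992 f(16,6)=4367 f(16,8)=1820 f(16,10)=560 f(16,12)=120 f(16,14)=16 f(16,16)=1
t=17: f(17,-3)=13260 f(17,-1)=21930 f(17,1)=23630 f(17,3)=19312 f(17,5)=12359 f(17,7)=6187 f(17,9)=2380 f(17,11)=680 f(17,13)=136 f(17,15)=17 f(17,17)=1
t=18: f(18,-4)=13260 f(18,-2)=35190 f(18,0)=45560 f(18,2)=42942 f(18,4)=31671 f(18,6)=18546 f(18,8)=8567 f(18,10)=3060 f(18,12)=816 f(18,14)=153 f(18,16)=18 f(18,18)=1
t=19: f(19,-3)=48450 f(19,-1)=80750 f(19,1)=88502 f(19,3)=74613 f(19,5)=50217 f(19,7)=27113 f(19,9)=11627 f(19,11)=3876 f(19,13)=969 f(19,15)=171 f(19,17)=19 f(19,19)=1
t=20: f(20,-4)=48450 f(20,-2)=129200 f(20,0)=169252 f(20,2)=163115 f(20,4)=124830 f(20,6)=77330 f(20,8)=38740 f(20,10)=15503 f(20,12)=4845 f(20,14)=1140 f(20,16)=190 f(20,18)=20 f(20,20)=1
t=21: f(21,-3)=177650 f(21,-1)=298452 f(21,1)=332367 f(21,3)=287945 f(21,5)=202160 f(21,7)=116070 f(21,9)=54243 f(21,11)=20348 f(21,13)=5985 f(21,15)=1330 f(21,17)=210 f(21,19)=21 f(21,21)=1
t=22: f(22,-4)=177650 f(22,-2)=476102 f(22,0)=630819 f(22,2)=620312 f(22,4)=490105 f(22,6)=318230 f(22,8)=170313 f(22,10)=74591 f(22,12)=26333 f(22,14)=7315 f(22,16)=1540 f(22,18)=231 f(22,20)=22 f(22,22)=1
t=23: f(23,-3)=653752 f(23,-1)=1106921 f(23,1)=1251131 f(23,3)=1110417 f(23,5)=808335 f(23,7)=488543 f(23,9)=244904 f(23,11)=100924 f(23,13)=33648 f(23,15)=8855 f(23,17)=1771 f(23,19)=253 f(23,21)=23 f(23,23)=1
t=24: f(24,-4)=653752 f(24,-2)=1760673 f(24,0)=2358052 f(24,2)=2361548 f(24,4)=1918752 f(24,6)=1296878 f(24,8)=733447 f(24,10)=345828 f(24,12)=134572 f(24,14)=42503 f(24,16)=10626 f(24,18)=2024 f(24,20)=276 f(24,22)=24 f(24,24)=1
Σ_s f(24,s) = 11618956
P = 11618956/16777216 = 2904739/4194304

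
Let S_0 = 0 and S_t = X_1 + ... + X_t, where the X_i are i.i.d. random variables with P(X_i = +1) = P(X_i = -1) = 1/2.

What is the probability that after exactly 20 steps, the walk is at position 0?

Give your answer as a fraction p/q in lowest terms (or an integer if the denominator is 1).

Answer: 46189/262144

Derivation:
To return to 0 after 20 steps: need exactly 10 steps of +1 and 10 of -1.
Favorable paths: C(20,10) = 184756
Total paths: 2^20 = 1048576
P = 184756/1048576 = 46189/262144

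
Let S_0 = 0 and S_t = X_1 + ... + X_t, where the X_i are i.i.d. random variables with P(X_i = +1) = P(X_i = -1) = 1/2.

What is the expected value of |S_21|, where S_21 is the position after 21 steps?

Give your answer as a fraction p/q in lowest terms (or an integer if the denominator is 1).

Answer: 969969/262144

Derivation:
S_21 takes values m ≡ 1 (mod 2) with |m| ≤ 21; P(S_21=m) = C(21,(21+m)/2)/2^21.
Total paths: 2^21 = 2097152
Distribution: P(S=-21)=1/2097152, P(S=-19)=21/2097152, P(S=-17)=210/2097152, P(S=-15)=1330/2097152, P(S=-13)=5985/2097152, P(S=-11)=20349/2097152, P(S=-9)=54264/2097152, P(S=-7)=116280/2097152, P(S=-5)=203490/2097152, P(S=-3)=293930/2097152, P(S=-1)=352716/2097152, P(S=1)=352716/2097152, P(S=3)=293930/2097152, P(S=5)=203490/2097152, P(S=7)=116280/2097152, P(S=9)=54264/2097152, P(S=11)=20349/2097152, P(S=13)=5985/2097152, P(S=15)=1330/2097152, P(S=17)=210/2097152, P(S=19)=21/2097152, P(S=21)=1/2097152
E[|S_21|] = Σ_m |m|·P(S_21=m) = 7759752/2097152 = 969969/262144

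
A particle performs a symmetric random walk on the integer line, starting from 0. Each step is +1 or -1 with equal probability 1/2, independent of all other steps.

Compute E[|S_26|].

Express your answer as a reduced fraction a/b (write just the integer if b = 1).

S_26 takes values m ≡ 0 (mod 2) with |m| ≤ 26; P(S_26=m) = C(26,(26+m)/2)/2^26.
Total paths: 2^26 = 67108864
Distribution: P(S=-26)=1/67108864, P(S=-24)=26/67108864, P(S=-22)=325/67108864, P(S=-20)=2600/67108864, P(S=-18)=14950/67108864, P(S=-16)=65780/67108864, P(S=-14)=230230/67108864, P(S=-12)=657800/67108864, P(S=-10)=1562275/67108864, P(S=-8)=3124550/67108864, P(S=-6)=5311735/67108864, P(S=-4)=7726160/67108864, P(S=-2)=9657700/67108864, P(S=0)=10400600/67108864, P(S=2)=9657700/67108864, P(S=4)=7726160/67108864, P(S=6)=5311735/67108864, P(S=8)=3124550/67108864, P(S=10)=1562275/67108864, P(S=12)=657800/67108864, P(S=14)=230230/67108864, P(S=16)=65780/67108864, P(S=18)=14950/67108864, P(S=20)=2600/67108864, P(S=22)=325/67108864, P(S=24)=26/67108864, P(S=26)=1/67108864
E[|S_26|] = Σ_m |m|·P(S_26=m) = 270415600/67108864 = 16900975/4194304

Answer: 16900975/4194304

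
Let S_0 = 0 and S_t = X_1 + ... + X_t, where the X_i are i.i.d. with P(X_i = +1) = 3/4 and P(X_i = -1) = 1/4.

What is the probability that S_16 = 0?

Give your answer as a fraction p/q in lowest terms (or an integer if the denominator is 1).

Answer: 42220035/2147483648

Derivation:
To be at 0 after 16 steps: need exactly 8 steps of +1 and 8 of -1.
Number of such sequences: C(16,8) = 12870
Each has probability (3/4)^8 · (1/4)^8 = 6561/4294967296
P = 12870 · 6561/4294967296 = 42220035/2147483648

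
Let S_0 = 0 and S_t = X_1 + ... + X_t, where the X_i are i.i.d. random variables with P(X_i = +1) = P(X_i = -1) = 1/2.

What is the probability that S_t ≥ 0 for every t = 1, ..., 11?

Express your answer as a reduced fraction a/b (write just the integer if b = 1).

Let f(t,s) = #length-t paths at position s with S_1..S_t all ≥ 0.
f(t,s) = f(t-1,s-1) + f(t-1,s+1) for s ≥ 0; f(t,s) = 0 for s < 0.
t=0: f(0,0)=1
t=1: f(1,1)=1
t=2: f(2,0)=1 f(2,2)=1
t=3: f(3,1)=2 f(3,3)=1
t=4: f(4,0)=2 f(4,2)=3 f(4,4)=1
t=5: f(5,1)=5 f(5,3)=4 f(5,5)=1
t=6: f(6,0)=5 f(6,2)=9 f(6,4)=5 f(6,6)=1
t=7: f(7,1)=14 f(7,3)=14 f(7,5)=6 f(7,7)=1
t=8: f(8,0)=14 f(8,2)=28 f(8,4)=20 f(8,6)=7 f(8,8)=1
t=9: f(9,1)=42 f(9,3)=48 f(9,5)=27 f(9,7)=8 f(9,9)=1
t=10: f(10,0)=42 f(10,2)=90 f(10,4)=75 f(10,6)=35 f(10,8)=9 f(10,10)=1
t=11: f(11,1)=132 f(11,3)=165 f(11,5)=110 f(11,7)=44 f(11,9)=10 f(11,11)=1
Σ_s f(11,s) = 462
P = 462/2048 = 231/1024

Answer: 231/1024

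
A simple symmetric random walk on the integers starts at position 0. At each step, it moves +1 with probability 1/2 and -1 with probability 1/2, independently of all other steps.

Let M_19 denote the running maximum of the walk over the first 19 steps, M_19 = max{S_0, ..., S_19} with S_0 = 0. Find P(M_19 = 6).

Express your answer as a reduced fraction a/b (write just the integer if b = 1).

Let M_19 = max(S_0,...,S_19). Use the reflection principle: for j ≥ 1, #{paths with M_19 ≥ j} = #{S_19 ≥ j} + #{S_19 ≥ j+1}.
By reflection, #{M_19 ≥ 6} = #{S_19 ≥ 6} + #{S_19 ≥ 7} = 43796 + 43796 = 87592.
#{M_19 ≥ 7} = #{S_19 ≥ 7} + #{S_19 ≥ 8} = 43796 + 16664 = 60460.
#{M_19 = 6} = 87592 - 60460 = 27132.
P(M_19 = 6) = 27132/524288 = 6783/131072

Answer: 6783/131072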